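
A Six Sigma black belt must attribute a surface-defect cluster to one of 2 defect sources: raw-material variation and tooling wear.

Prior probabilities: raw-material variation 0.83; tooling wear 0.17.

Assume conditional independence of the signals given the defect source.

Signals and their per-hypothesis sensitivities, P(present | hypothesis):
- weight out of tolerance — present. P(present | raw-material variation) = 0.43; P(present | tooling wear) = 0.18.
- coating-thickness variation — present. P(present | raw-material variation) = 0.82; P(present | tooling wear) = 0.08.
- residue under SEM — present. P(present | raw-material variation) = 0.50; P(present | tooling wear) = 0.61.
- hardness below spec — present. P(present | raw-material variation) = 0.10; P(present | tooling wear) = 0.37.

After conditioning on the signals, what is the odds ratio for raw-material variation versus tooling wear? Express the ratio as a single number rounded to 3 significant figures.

26.5

Posterior odds equal prior odds times the likelihood ratio; only the two competing hypotheses matter.
  raw-material variation: 0.83 × 0.43 × 0.82 × 0.50 × 0.10 = 0.014633
  tooling wear: 0.17 × 0.18 × 0.08 × 0.61 × 0.37 = 0.00055251
Odds(raw-material variation : tooling wear) = 0.014633 / 0.00055251 ≈ 26.5.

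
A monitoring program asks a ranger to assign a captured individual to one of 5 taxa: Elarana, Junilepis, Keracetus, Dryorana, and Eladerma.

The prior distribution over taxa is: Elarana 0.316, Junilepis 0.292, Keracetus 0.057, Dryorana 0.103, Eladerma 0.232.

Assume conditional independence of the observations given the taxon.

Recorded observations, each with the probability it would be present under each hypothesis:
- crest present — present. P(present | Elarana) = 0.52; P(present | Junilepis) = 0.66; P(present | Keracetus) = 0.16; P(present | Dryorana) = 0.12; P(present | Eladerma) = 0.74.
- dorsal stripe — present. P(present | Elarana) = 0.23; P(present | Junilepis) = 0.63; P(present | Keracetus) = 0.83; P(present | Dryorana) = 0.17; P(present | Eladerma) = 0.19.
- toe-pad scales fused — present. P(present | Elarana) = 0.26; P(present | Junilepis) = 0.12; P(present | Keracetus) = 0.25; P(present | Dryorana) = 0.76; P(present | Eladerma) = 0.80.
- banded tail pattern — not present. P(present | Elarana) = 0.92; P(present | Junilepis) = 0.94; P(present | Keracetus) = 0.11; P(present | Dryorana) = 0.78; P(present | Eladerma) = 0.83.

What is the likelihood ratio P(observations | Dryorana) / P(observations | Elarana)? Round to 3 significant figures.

Joint likelihood of the evidence pattern under each hypothesis (using 1 − P(present | H) for each absent observation):
  Dryorana: 0.12 × 0.17 × 0.76 × (1 − 0.78) = 0.0034109
  Elarana: 0.52 × 0.23 × 0.26 × (1 − 0.92) = 0.0024877
Bayes factor = 0.0034109 / 0.0024877 ≈ 1.37

1.37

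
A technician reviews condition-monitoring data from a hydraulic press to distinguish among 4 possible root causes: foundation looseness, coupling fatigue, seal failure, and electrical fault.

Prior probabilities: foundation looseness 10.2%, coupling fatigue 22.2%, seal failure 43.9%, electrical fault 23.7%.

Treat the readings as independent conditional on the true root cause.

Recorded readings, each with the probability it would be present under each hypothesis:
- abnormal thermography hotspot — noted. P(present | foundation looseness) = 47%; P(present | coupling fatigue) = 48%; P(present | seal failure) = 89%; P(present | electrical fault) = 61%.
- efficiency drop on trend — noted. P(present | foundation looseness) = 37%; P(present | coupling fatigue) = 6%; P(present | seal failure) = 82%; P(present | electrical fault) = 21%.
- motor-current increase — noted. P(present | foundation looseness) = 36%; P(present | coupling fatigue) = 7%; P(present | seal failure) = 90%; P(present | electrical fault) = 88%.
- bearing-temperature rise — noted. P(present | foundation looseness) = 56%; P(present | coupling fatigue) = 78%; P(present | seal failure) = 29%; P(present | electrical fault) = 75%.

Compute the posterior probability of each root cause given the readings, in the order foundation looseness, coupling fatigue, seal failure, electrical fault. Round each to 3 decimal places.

0.033, 0.003, 0.777, 0.186

For each hypothesis, the unnormalized posterior weight is prior × product of the reading likelihoods:
  foundation looseness: 0.102 × 0.47 × 0.37 × 0.36 × 0.56 = 0.0035759
  coupling fatigue: 0.222 × 0.48 × 0.06 × 0.07 × 0.78 = 0.00034909
  seal failure: 0.439 × 0.89 × 0.82 × 0.90 × 0.29 = 0.08362
  electrical fault: 0.237 × 0.61 × 0.21 × 0.88 × 0.75 = 0.020037
Marginal likelihood of the evidence = 0.10758.
P(foundation looseness | evidence) = 0.0035759 / 0.10758 ≈ 0.033
P(coupling fatigue | evidence) = 0.00034909 / 0.10758 ≈ 0.003
P(seal failure | evidence) = 0.08362 / 0.10758 ≈ 0.777
P(electrical fault | evidence) = 0.020037 / 0.10758 ≈ 0.186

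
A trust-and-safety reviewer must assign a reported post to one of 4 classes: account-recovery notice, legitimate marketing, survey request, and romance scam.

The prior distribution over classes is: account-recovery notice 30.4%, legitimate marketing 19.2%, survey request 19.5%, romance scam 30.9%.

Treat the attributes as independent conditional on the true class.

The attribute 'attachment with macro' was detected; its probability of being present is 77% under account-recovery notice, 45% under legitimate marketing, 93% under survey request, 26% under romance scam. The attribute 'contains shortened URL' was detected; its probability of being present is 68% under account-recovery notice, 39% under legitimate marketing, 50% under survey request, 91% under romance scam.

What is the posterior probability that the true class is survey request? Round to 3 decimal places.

0.254

For each hypothesis, the unnormalized posterior weight is prior × product of the attribute likelihoods:
  account-recovery notice: 0.304 × 0.77 × 0.68 = 0.15917
  legitimate marketing: 0.192 × 0.45 × 0.39 = 0.033696
  survey request: 0.195 × 0.93 × 0.50 = 0.090675
  romance scam: 0.309 × 0.26 × 0.91 = 0.073109
Marginal likelihood of the evidence = 0.35665.
P(survey request | evidence) = 0.090675 / 0.35665 ≈ 0.254.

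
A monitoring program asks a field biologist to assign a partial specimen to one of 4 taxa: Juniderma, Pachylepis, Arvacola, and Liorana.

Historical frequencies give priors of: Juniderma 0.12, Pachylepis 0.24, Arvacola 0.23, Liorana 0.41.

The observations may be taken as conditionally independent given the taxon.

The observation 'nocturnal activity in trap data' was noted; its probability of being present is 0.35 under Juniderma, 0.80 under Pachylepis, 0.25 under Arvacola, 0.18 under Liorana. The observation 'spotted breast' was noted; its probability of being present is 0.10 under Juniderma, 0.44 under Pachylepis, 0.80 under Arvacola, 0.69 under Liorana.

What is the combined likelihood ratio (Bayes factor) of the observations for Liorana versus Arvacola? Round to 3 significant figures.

Joint likelihood of the evidence pattern under each hypothesis:
  Liorana: 0.18 × 0.69 = 0.1242
  Arvacola: 0.25 × 0.80 = 0.2
Bayes factor = 0.1242 / 0.2 ≈ 0.621

0.621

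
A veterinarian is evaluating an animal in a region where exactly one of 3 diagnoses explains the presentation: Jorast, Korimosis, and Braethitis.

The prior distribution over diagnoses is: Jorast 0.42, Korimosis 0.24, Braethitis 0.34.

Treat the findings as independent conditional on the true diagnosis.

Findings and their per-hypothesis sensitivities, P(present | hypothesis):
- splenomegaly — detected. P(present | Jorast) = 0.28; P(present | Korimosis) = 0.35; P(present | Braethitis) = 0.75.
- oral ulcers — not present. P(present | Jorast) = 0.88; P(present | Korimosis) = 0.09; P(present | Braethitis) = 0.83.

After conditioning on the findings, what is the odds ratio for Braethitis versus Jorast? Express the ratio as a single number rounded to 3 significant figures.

3.07

The normalizing constant cancels in an odds ratio, so compute prior × likelihood for the two hypotheses only (using 1 − P(present | H) for each absent finding):
  Braethitis: 0.34 × 0.75 × (1 − 0.83) = 0.04335
  Jorast: 0.42 × 0.28 × (1 − 0.88) = 0.014112
Posterior odds = 0.04335 / 0.014112 ≈ 3.07.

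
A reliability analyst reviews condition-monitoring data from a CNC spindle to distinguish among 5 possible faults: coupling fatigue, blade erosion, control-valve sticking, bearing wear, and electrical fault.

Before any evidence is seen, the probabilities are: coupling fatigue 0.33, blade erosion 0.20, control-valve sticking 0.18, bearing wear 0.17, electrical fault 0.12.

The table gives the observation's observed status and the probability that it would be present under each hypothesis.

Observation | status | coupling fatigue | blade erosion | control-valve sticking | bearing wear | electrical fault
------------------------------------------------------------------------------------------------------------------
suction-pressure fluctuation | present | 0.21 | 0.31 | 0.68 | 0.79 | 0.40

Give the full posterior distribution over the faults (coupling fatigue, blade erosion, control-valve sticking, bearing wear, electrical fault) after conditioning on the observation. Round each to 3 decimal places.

0.159, 0.142, 0.281, 0.308, 0.110

For each hypothesis, the unnormalized posterior weight is prior × likelihood:
  coupling fatigue: 0.33 × 0.21 = 0.0693
  blade erosion: 0.20 × 0.31 = 0.062
  control-valve sticking: 0.18 × 0.68 = 0.1224
  bearing wear: 0.17 × 0.79 = 0.1343
  electrical fault: 0.12 × 0.40 = 0.048
Marginal likelihood of the evidence = 0.436.
P(coupling fatigue | evidence) = 0.0693 / 0.436 ≈ 0.159
P(blade erosion | evidence) = 0.062 / 0.436 ≈ 0.142
P(control-valve sticking | evidence) = 0.1224 / 0.436 ≈ 0.281
P(bearing wear | evidence) = 0.1343 / 0.436 ≈ 0.308
P(electrical fault | evidence) = 0.048 / 0.436 ≈ 0.110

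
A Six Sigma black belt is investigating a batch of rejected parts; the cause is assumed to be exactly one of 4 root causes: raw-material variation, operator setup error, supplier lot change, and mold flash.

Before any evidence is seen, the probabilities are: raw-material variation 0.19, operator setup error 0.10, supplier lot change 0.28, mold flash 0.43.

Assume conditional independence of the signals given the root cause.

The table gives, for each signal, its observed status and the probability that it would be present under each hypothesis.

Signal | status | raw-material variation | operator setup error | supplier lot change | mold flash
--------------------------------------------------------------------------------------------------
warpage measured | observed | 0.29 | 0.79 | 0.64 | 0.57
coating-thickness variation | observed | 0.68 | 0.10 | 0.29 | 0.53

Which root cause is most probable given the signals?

For each hypothesis, the unnormalized posterior weight is prior × product of the signal likelihoods:
  raw-material variation: 0.19 × 0.29 × 0.68 = 0.037468
  operator setup error: 0.10 × 0.79 × 0.10 = 0.0079
  supplier lot change: 0.28 × 0.64 × 0.29 = 0.051968
  mold flash: 0.43 × 0.57 × 0.53 = 0.1299
Normalizing constant Z = 0.037468 + 0.0079 + 0.051968 + 0.1299 = 0.22724.
P(raw-material variation | evidence) ≈ 0.037468 / 0.22724 ≈ 0.165
P(operator setup error | evidence) ≈ 0.0079 / 0.22724 ≈ 0.035
P(supplier lot change | evidence) ≈ 0.051968 / 0.22724 ≈ 0.229
P(mold flash | evidence) ≈ 0.1299 / 0.22724 ≈ 0.572
The largest is 0.572, so mold flash is most probable.

mold flash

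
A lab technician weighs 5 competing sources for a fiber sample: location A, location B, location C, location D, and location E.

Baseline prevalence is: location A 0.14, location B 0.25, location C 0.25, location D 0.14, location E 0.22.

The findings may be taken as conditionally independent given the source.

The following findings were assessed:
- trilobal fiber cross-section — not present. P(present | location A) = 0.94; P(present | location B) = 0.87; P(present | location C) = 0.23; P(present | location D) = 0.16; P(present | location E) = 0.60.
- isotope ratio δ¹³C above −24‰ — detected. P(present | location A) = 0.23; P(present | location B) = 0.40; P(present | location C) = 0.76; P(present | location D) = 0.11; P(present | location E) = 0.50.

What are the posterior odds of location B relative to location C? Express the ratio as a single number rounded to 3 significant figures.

Posterior odds equal prior odds times the likelihood ratio; only the two competing hypotheses matter (using 1 − P(present | H) for each absent finding).
  location B: 0.25 × (1 − 0.87) × 0.40 = 0.013
  location C: 0.25 × (1 − 0.23) × 0.76 = 0.1463
Odds(location B : location C) = 0.013 / 0.1463 ≈ 0.0889.

0.0889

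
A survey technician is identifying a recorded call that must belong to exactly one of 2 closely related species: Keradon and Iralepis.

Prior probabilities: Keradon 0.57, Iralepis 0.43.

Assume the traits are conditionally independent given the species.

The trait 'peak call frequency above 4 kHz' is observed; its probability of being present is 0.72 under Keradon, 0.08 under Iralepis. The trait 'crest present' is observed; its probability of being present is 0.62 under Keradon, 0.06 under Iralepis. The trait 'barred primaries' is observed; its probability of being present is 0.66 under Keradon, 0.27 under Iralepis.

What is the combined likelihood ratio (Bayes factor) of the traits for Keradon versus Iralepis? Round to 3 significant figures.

227

Take the product of per-trait likelihoods under each hypothesis, then divide.
  Keradon: 0.72 × 0.62 × 0.66 = 0.29462
  Iralepis: 0.08 × 0.06 × 0.27 = 0.001296
Bayes factor = 0.29462 / 0.001296 ≈ 227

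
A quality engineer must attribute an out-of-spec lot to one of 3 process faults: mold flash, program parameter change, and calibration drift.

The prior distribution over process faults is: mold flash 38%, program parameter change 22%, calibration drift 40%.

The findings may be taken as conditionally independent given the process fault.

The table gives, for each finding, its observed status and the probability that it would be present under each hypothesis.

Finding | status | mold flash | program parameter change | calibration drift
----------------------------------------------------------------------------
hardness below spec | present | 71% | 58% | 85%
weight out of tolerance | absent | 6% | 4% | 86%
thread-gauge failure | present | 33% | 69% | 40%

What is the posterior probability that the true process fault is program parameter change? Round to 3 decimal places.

0.451

By Bayes' rule with conditional independence, the unnormalized weight for each hypothesis is prior × ∏ likelihoods (using 1 − P(present | H) for each absent finding):
  mold flash: 0.38 × 0.71 × (1 − 0.06) × 0.33 = 0.083692
  program parameter change: 0.22 × 0.58 × (1 − 0.04) × 0.69 = 0.084522
  calibration drift: 0.40 × 0.85 × (1 − 0.86) × 0.40 = 0.01904
Normalizing constant Z = 0.083692 + 0.084522 + 0.01904 = 0.18725.
P(program parameter change | evidence) = 0.084522 / 0.18725 ≈ 0.451.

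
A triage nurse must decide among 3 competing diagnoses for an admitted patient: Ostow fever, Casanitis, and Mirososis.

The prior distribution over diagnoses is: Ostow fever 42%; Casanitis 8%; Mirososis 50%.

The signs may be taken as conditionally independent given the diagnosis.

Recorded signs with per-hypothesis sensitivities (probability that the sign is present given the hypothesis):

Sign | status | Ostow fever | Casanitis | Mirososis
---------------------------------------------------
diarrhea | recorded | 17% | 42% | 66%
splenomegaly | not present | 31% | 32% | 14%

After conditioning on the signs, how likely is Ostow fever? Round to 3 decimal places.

For each hypothesis, the unnormalized posterior weight is prior × product of the sign likelihoods (using 1 − P(present | H) for each absent sign):
  Ostow fever: 0.42 × 0.17 × (1 − 0.31) = 0.049266
  Casanitis: 0.08 × 0.42 × (1 − 0.32) = 0.022848
  Mirososis: 0.50 × 0.66 × (1 − 0.14) = 0.2838
The unnormalized weights sum to 0.35591.
P(Ostow fever | evidence) = 0.049266 / 0.35591 ≈ 0.138.

0.138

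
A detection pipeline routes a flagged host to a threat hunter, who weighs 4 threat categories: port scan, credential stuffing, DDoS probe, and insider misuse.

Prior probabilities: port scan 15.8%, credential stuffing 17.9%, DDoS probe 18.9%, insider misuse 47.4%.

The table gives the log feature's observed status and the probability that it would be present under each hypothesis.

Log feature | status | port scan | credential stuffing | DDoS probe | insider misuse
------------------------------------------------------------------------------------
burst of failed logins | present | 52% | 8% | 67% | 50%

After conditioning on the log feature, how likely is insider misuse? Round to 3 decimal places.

For each hypothesis, the unnormalized posterior weight is prior × likelihood:
  port scan: 0.158 × 0.52 = 0.08216
  credential stuffing: 0.179 × 0.08 = 0.01432
  DDoS probe: 0.189 × 0.67 = 0.12663
  insider misuse: 0.474 × 0.50 = 0.237
Marginal likelihood of the evidence = 0.46011.
P(insider misuse | evidence) = 0.237 / 0.46011 ≈ 0.515.

0.515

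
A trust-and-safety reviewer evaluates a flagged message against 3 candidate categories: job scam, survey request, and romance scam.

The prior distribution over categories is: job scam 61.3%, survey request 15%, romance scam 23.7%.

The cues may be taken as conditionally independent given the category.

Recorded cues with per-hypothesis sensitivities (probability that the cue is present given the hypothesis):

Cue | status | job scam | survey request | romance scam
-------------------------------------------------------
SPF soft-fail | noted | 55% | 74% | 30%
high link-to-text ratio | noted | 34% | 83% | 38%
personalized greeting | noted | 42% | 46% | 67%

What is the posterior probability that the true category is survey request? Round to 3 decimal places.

0.390

By Bayes' rule with conditional independence, the unnormalized weight for each hypothesis is prior × ∏ likelihoods:
  job scam: 0.613 × 0.55 × 0.34 × 0.42 = 0.048145
  survey request: 0.150 × 0.74 × 0.83 × 0.46 = 0.04238
  romance scam: 0.237 × 0.30 × 0.38 × 0.67 = 0.018102
Marginal likelihood of the evidence = 0.10863.
P(survey request | evidence) = 0.04238 / 0.10863 ≈ 0.390.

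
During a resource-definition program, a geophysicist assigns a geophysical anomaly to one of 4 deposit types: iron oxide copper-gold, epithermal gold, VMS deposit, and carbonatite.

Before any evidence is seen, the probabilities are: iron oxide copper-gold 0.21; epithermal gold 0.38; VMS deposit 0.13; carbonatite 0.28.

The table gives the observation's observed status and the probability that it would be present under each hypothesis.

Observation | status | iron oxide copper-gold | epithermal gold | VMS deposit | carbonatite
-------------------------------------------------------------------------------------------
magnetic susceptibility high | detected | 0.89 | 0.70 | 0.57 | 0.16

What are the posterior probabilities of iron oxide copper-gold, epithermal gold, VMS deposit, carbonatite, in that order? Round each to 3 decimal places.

0.327, 0.465, 0.130, 0.078

Multiply each prior by the likelihood of the observation:
  iron oxide copper-gold: 0.21 × 0.89 = 0.1869
  epithermal gold: 0.38 × 0.70 = 0.266
  VMS deposit: 0.13 × 0.57 = 0.0741
  carbonatite: 0.28 × 0.16 = 0.0448
Normalizing constant Z = 0.1869 + 0.266 + 0.0741 + 0.0448 = 0.5718.
P(iron oxide copper-gold | evidence) = 0.1869 / 0.5718 ≈ 0.327
P(epithermal gold | evidence) = 0.266 / 0.5718 ≈ 0.465
P(VMS deposit | evidence) = 0.0741 / 0.5718 ≈ 0.130
P(carbonatite | evidence) = 0.0448 / 0.5718 ≈ 0.078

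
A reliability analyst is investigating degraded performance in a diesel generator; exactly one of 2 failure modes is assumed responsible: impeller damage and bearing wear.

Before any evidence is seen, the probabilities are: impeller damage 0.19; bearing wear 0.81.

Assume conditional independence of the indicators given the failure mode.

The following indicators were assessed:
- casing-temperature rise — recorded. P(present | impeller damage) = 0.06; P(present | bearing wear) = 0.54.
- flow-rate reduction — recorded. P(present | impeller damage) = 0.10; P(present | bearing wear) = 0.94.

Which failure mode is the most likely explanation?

Multiply each prior by the joint likelihood of the indicator pattern:
  impeller damage: 0.19 × 0.06 × 0.10 = 0.00114
  bearing wear: 0.81 × 0.54 × 0.94 = 0.41116
Marginal likelihood of the evidence = 0.4123.
P(impeller damage | evidence) ≈ 0.00114 / 0.4123 ≈ 0.003
P(bearing wear | evidence) ≈ 0.41116 / 0.4123 ≈ 0.997
The largest is 0.997, so bearing wear is most probable.

bearing wear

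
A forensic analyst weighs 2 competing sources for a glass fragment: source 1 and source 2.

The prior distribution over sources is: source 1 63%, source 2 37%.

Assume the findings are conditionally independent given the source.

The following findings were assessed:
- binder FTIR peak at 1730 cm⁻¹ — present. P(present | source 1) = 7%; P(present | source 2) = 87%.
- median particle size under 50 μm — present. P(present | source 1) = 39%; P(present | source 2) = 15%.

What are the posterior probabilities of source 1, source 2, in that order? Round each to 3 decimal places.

0.263, 0.737

For each hypothesis, the unnormalized posterior weight is prior × product of the finding likelihoods:
  source 1: 0.63 × 0.07 × 0.39 = 0.017199
  source 2: 0.37 × 0.87 × 0.15 = 0.048285
Normalizing constant Z = 0.017199 + 0.048285 = 0.065484.
P(source 1 | evidence) = 0.017199 / 0.065484 ≈ 0.263
P(source 2 | evidence) = 0.048285 / 0.065484 ≈ 0.737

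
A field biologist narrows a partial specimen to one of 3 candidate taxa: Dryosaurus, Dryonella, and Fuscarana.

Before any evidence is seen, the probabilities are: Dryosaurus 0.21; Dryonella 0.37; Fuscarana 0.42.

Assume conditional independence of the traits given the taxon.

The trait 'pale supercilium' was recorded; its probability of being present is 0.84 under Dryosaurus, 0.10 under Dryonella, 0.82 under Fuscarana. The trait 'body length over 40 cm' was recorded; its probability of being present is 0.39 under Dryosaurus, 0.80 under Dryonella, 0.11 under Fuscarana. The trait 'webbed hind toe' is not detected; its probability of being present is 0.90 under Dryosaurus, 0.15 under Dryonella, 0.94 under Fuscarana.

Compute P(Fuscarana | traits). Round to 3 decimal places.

0.066

By Bayes' rule with conditional independence, the unnormalized weight for each hypothesis is prior × ∏ likelihoods (using 1 − P(present | H) for each absent trait):
  Dryosaurus: 0.21 × 0.84 × 0.39 × (1 − 0.90) = 0.0068796
  Dryonella: 0.37 × 0.10 × 0.80 × (1 − 0.15) = 0.02516
  Fuscarana: 0.42 × 0.82 × 0.11 × (1 − 0.94) = 0.002273
The unnormalized weights sum to 0.034313.
P(Fuscarana | evidence) = 0.002273 / 0.034313 ≈ 0.066.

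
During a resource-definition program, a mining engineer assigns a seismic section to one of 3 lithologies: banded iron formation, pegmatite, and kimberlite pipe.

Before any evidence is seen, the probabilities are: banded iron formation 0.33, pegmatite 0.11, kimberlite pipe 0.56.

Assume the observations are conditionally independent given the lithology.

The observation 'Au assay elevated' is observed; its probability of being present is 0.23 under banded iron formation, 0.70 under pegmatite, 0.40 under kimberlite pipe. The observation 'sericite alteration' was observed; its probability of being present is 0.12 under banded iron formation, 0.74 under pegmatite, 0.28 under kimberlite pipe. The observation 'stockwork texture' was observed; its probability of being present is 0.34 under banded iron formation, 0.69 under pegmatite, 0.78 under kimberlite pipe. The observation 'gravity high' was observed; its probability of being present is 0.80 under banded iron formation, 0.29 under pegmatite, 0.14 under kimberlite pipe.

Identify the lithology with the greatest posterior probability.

pegmatite

For each hypothesis, the unnormalized posterior weight is prior × product of the observation likelihoods:
  banded iron formation: 0.33 × 0.23 × 0.12 × 0.34 × 0.80 = 0.0024774
  pegmatite: 0.11 × 0.70 × 0.74 × 0.69 × 0.29 = 0.011402
  kimberlite pipe: 0.56 × 0.40 × 0.28 × 0.78 × 0.14 = 0.006849
Marginal likelihood of the evidence = 0.020728.
P(banded iron formation | evidence) ≈ 0.0024774 / 0.020728 ≈ 0.120
P(pegmatite | evidence) ≈ 0.011402 / 0.020728 ≈ 0.550
P(kimberlite pipe | evidence) ≈ 0.006849 / 0.020728 ≈ 0.330
The largest is 0.550, so pegmatite is most probable.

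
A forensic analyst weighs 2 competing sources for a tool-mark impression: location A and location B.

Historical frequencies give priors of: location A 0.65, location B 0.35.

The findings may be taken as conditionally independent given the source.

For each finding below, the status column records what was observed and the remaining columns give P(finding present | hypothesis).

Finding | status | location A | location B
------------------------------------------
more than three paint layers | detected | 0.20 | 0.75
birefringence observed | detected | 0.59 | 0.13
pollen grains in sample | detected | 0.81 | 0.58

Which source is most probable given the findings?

location A

For each hypothesis, the unnormalized posterior weight is prior × product of the finding likelihoods:
  location A: 0.65 × 0.20 × 0.59 × 0.81 = 0.062127
  location B: 0.35 × 0.75 × 0.13 × 0.58 = 0.019792
Normalizing constant Z = 0.062127 + 0.019792 = 0.08192.
P(location A | evidence) ≈ 0.062127 / 0.08192 ≈ 0.758
P(location B | evidence) ≈ 0.019792 / 0.08192 ≈ 0.242
The largest is 0.758, so location A is most probable.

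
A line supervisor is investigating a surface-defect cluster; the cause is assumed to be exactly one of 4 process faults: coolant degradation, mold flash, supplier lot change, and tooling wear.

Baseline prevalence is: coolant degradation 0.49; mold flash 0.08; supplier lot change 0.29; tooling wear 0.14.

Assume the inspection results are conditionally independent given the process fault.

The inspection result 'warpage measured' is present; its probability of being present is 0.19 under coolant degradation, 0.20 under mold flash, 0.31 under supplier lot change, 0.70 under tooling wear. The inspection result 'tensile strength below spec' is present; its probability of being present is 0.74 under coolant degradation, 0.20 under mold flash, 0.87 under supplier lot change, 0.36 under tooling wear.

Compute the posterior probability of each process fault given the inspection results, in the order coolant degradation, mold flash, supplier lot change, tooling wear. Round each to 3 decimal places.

By Bayes' rule with conditional independence, the unnormalized weight for each hypothesis is prior × ∏ likelihoods:
  coolant degradation: 0.49 × 0.19 × 0.74 = 0.068894
  mold flash: 0.08 × 0.20 × 0.20 = 0.0032
  supplier lot change: 0.29 × 0.31 × 0.87 = 0.078213
  tooling wear: 0.14 × 0.70 × 0.36 = 0.03528
Normalizing constant Z = 0.068894 + 0.0032 + 0.078213 + 0.03528 = 0.18559.
P(coolant degradation | evidence) = 0.068894 / 0.18559 ≈ 0.371
P(mold flash | evidence) = 0.0032 / 0.18559 ≈ 0.017
P(supplier lot change | evidence) = 0.078213 / 0.18559 ≈ 0.421
P(tooling wear | evidence) = 0.03528 / 0.18559 ≈ 0.190

0.371, 0.017, 0.421, 0.190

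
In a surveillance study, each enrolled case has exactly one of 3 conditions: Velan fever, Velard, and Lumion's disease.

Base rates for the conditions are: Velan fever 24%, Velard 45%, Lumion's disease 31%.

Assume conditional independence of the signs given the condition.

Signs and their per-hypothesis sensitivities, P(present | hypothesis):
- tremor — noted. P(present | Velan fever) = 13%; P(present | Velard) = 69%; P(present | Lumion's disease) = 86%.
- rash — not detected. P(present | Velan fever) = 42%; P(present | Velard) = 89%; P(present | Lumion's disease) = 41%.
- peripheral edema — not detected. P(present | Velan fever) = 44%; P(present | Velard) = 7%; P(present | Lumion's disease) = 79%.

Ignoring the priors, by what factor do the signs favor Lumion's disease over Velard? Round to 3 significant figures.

Take the product of per-sign likelihoods under each hypothesis (using 1 − P(present | H) for each absent sign), then divide.
  Lumion's disease: 0.86 × (1 − 0.41) × (1 − 0.79) = 0.10655
  Velard: 0.69 × (1 − 0.89) × (1 − 0.07) = 0.070587
Bayes factor = 0.10655 / 0.070587 ≈ 1.51

1.51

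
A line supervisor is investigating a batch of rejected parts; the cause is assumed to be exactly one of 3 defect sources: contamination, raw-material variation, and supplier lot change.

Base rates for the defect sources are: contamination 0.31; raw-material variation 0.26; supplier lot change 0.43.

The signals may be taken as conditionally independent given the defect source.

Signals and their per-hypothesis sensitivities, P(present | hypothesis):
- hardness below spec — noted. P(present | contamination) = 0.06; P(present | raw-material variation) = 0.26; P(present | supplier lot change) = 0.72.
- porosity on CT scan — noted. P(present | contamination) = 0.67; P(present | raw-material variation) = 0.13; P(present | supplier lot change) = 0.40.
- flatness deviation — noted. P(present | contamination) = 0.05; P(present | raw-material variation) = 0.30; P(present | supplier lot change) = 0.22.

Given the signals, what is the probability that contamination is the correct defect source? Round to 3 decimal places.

Multiply each prior by the joint likelihood of the signal pattern:
  contamination: 0.31 × 0.06 × 0.67 × 0.05 = 0.0006231
  raw-material variation: 0.26 × 0.26 × 0.13 × 0.30 = 0.0026364
  supplier lot change: 0.43 × 0.72 × 0.40 × 0.22 = 0.027245
The unnormalized weights sum to 0.030504.
P(contamination | evidence) = 0.0006231 / 0.030504 ≈ 0.020.

0.020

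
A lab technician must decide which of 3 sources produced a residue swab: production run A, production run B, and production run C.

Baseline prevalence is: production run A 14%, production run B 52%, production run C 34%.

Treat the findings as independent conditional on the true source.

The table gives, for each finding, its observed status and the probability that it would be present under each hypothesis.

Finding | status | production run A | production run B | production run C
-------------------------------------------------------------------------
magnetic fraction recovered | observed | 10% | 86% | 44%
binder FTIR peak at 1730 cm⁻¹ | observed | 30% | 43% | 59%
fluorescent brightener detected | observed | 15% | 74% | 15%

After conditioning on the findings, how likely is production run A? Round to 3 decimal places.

Multiply each prior by the joint likelihood of the evidence pattern:
  production run A: 0.14 × 0.10 × 0.30 × 0.15 = 0.00063
  production run B: 0.52 × 0.86 × 0.43 × 0.74 = 0.1423
  production run C: 0.34 × 0.44 × 0.59 × 0.15 = 0.01324
Normalizing constant Z = 0.00063 + 0.1423 + 0.01324 = 0.15617.
P(production run A | evidence) = 0.00063 / 0.15617 ≈ 0.004.

0.004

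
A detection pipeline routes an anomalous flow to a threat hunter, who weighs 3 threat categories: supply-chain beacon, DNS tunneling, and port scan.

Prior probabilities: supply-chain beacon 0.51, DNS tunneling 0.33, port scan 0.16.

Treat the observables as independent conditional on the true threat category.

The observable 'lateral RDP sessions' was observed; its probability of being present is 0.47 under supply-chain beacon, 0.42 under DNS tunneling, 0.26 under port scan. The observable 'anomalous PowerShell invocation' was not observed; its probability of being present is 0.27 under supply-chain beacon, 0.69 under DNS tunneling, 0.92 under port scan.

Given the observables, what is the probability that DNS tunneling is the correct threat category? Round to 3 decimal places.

0.194

By Bayes' rule with conditional independence, the unnormalized weight for each hypothesis is prior × ∏ likelihoods (using 1 − P(present | H) for each absent observable):
  supply-chain beacon: 0.51 × 0.47 × (1 − 0.27) = 0.17498
  DNS tunneling: 0.33 × 0.42 × (1 − 0.69) = 0.042966
  port scan: 0.16 × 0.26 × (1 − 0.92) = 0.003328
Marginal likelihood of the evidence = 0.22127.
P(DNS tunneling | evidence) = 0.042966 / 0.22127 ≈ 0.194.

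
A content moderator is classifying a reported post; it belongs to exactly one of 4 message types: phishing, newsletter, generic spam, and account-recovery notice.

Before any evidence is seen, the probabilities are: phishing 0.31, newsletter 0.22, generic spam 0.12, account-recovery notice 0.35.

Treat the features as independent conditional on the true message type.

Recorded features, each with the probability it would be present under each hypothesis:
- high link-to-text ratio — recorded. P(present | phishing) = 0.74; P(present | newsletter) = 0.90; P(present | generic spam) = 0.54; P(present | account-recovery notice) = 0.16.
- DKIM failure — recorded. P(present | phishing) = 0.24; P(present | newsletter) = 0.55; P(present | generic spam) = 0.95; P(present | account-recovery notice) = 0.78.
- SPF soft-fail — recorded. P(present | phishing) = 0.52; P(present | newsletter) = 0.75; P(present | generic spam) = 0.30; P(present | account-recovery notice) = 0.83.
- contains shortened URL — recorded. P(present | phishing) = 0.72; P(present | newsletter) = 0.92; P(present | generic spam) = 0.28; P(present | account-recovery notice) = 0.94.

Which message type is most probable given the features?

By Bayes' rule with conditional independence, the unnormalized weight for each hypothesis is prior × ∏ likelihoods:
  phishing: 0.31 × 0.74 × 0.24 × 0.52 × 0.72 = 0.020613
  newsletter: 0.22 × 0.90 × 0.55 × 0.75 × 0.92 = 0.075141
  generic spam: 0.12 × 0.54 × 0.95 × 0.30 × 0.28 = 0.005171
  account-recovery notice: 0.35 × 0.16 × 0.78 × 0.83 × 0.94 = 0.034079
Marginal likelihood of the evidence = 0.135.
P(phishing | evidence) ≈ 0.020613 / 0.135 ≈ 0.153
P(newsletter | evidence) ≈ 0.075141 / 0.135 ≈ 0.557
P(generic spam | evidence) ≈ 0.005171 / 0.135 ≈ 0.038
P(account-recovery notice | evidence) ≈ 0.034079 / 0.135 ≈ 0.252
The largest is 0.557, so newsletter is most probable.

newsletter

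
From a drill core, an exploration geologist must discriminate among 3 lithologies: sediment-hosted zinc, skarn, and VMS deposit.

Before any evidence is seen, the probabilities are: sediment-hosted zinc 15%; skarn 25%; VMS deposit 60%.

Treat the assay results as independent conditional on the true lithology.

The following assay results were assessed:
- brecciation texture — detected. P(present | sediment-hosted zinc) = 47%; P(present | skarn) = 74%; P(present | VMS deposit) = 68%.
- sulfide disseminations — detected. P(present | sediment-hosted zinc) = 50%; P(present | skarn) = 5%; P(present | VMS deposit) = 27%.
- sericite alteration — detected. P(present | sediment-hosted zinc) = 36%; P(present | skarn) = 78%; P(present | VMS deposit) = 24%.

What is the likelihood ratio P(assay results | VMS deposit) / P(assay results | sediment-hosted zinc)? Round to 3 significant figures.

Joint likelihood of the assay result pattern under each hypothesis:
  VMS deposit: 0.68 × 0.27 × 0.24 = 0.044064
  sediment-hosted zinc: 0.47 × 0.50 × 0.36 = 0.0846
Bayes factor = 0.044064 / 0.0846 ≈ 0.521

0.521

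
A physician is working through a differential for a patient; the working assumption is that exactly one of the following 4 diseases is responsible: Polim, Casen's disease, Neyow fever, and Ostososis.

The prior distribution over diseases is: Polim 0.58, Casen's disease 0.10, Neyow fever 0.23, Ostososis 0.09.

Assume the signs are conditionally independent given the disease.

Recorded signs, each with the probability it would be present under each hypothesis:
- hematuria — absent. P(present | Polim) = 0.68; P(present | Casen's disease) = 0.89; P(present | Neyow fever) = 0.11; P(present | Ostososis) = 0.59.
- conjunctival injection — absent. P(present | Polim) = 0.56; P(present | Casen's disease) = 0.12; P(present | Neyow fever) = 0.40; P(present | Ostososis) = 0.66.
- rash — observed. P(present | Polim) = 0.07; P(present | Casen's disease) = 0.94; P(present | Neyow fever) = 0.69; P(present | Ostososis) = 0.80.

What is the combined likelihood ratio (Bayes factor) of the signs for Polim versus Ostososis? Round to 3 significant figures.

0.0884

Take the product of per-sign likelihoods under each hypothesis (using 1 − P(present | H) for each absent sign), then divide.
  Polim: (1 − 0.68) × (1 − 0.56) × 0.07 = 0.009856
  Ostososis: (1 − 0.59) × (1 − 0.66) × 0.80 = 0.11152
Bayes factor = 0.009856 / 0.11152 ≈ 0.0884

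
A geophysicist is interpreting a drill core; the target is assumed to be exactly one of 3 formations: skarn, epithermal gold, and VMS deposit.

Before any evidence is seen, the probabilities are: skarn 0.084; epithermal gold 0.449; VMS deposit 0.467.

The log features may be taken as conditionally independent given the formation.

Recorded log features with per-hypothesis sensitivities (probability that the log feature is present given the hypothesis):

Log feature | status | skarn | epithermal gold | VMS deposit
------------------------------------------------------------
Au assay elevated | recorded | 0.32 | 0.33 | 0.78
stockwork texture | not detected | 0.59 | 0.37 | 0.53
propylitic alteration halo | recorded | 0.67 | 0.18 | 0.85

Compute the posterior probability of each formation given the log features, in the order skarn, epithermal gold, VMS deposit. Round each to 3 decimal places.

For each hypothesis, the unnormalized posterior weight is prior × product of the log feature likelihoods (using 1 − P(present | H) for each absent log feature):
  skarn: 0.084 × 0.32 × (1 − 0.59) × 0.67 = 0.0073839
  epithermal gold: 0.449 × 0.33 × (1 − 0.37) × 0.18 = 0.016802
  VMS deposit: 0.467 × 0.78 × (1 − 0.53) × 0.85 = 0.14552
Normalizing constant Z = 0.0073839 + 0.016802 + 0.14552 = 0.16971.
P(skarn | evidence) = 0.0073839 / 0.16971 ≈ 0.044
P(epithermal gold | evidence) = 0.016802 / 0.16971 ≈ 0.099
P(VMS deposit | evidence) = 0.14552 / 0.16971 ≈ 0.857

0.044, 0.099, 0.857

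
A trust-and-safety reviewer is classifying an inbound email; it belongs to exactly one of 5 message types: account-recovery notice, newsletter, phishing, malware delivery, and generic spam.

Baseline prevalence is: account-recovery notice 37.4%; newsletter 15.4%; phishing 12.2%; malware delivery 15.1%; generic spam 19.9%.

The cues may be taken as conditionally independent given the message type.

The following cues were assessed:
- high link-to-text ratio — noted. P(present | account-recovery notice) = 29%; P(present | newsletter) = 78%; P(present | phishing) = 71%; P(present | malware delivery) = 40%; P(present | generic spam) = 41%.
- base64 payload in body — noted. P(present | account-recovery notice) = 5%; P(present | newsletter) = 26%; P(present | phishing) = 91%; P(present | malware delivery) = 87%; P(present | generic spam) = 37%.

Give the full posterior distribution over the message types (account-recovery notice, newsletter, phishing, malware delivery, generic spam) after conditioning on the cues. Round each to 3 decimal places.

By Bayes' rule with conditional independence, the unnormalized weight for each hypothesis is prior × ∏ likelihoods:
  account-recovery notice: 0.374 × 0.29 × 0.05 = 0.005423
  newsletter: 0.154 × 0.78 × 0.26 = 0.031231
  phishing: 0.122 × 0.71 × 0.91 = 0.078824
  malware delivery: 0.151 × 0.40 × 0.87 = 0.052548
  generic spam: 0.199 × 0.41 × 0.37 = 0.030188
Marginal likelihood of the evidence = 0.19821.
P(account-recovery notice | evidence) = 0.005423 / 0.19821 ≈ 0.027
P(newsletter | evidence) = 0.031231 / 0.19821 ≈ 0.158
P(phishing | evidence) = 0.078824 / 0.19821 ≈ 0.398
P(malware delivery | evidence) = 0.052548 / 0.19821 ≈ 0.265
P(generic spam | evidence) = 0.030188 / 0.19821 ≈ 0.152

0.027, 0.158, 0.398, 0.265, 0.152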